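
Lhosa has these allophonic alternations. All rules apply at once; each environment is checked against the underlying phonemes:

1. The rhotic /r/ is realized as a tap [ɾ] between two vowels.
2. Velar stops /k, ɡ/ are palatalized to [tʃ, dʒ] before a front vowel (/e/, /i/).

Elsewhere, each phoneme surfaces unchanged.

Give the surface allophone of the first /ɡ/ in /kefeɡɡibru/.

[ɡ]

/ɡ/ (between /e/ and /ɡ/) fails the environment for rule 2, so it stays [ɡ].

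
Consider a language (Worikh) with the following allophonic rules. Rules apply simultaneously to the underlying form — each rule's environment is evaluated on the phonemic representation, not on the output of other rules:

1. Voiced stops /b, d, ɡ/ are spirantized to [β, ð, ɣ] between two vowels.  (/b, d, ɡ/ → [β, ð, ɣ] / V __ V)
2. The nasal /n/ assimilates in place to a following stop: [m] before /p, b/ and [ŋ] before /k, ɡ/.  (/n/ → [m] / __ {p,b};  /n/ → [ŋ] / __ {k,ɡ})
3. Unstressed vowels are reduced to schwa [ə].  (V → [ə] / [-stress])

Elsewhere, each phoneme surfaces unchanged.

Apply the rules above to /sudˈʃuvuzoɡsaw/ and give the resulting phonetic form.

/s/ (word-initial) is unaffected → [s].
/u/ (between /s/ and /d/) occurs in an unstressed syllable → [ə] by rule 3.
/d/ (between /u/ and /ʃ/) fails the environment for rule 1, so it stays [d].
/ʃ/ (between /d/ and /u/) is unaffected → [ʃ].
/u/ (between /ʃ/ and /v/): rule 3 targets it, but not in an unstressed syllable → unchanged [u].
/v/ (between /u/ and /u/) is unaffected → [v].
/u/ (between /v/ and /z/) occurs in an unstressed syllable → [ə] by rule 3.
/z/ — not in any rule's target class → [z].
/o/ (between /z/ and /ɡ/) occurs in an unstressed syllable → [ə] by rule 3.
/ɡ/ (between /o/ and /s/) is in the target of rule 1 but the environment (between two vowels) is not met → [ɡ].
/s/ (between /ɡ/ and /a/) is unaffected → [s].
/a/ (between /s/ and /w/): in an unstressed syllable, so rule 3 applies → [ə].
/w/ (word-final): no rule targets it → [w].

[sədˈʃuvəzəɡsəw]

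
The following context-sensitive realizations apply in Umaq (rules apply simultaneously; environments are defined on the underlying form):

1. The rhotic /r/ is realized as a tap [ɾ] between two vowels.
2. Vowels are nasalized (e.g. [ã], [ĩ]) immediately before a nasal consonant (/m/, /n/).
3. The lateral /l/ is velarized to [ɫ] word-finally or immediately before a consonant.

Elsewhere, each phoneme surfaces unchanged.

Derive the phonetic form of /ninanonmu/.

[nĩnãnõnmu]

/n/ (word-initial) is unaffected → [n].
/i/ (between /n/ and /n/): before a nasal consonant, so rule 2 applies → [ĩ].
/n/ (between /i/ and /a/): no rule targets it → [n].
/a/ (between /n/ and /n/): before a nasal consonant, so rule 2 applies → [ã].
/n/ (between /a/ and /o/): no rule targets it → [n].
/o/ — between /n/ and /n/, before a nasal consonant — surfaces as [õ] (rule 2).
/n/ (between /o/ and /m/): no rule targets it → [n].
/m/ (between /n/ and /u/) is unaffected → [m].
/u/ (word-final) fails the environment for rule 2, so it stays [u].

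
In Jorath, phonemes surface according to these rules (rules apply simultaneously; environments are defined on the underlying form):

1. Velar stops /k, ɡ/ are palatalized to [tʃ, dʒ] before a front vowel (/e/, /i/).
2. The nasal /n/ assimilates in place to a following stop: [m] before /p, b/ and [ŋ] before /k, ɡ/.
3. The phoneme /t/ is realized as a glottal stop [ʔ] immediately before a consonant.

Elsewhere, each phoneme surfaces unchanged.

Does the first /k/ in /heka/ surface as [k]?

/k/ — between /e/ and /a/; rule 1 does not apply here → [k].
The actual realization is [k], which matches [k].

Yes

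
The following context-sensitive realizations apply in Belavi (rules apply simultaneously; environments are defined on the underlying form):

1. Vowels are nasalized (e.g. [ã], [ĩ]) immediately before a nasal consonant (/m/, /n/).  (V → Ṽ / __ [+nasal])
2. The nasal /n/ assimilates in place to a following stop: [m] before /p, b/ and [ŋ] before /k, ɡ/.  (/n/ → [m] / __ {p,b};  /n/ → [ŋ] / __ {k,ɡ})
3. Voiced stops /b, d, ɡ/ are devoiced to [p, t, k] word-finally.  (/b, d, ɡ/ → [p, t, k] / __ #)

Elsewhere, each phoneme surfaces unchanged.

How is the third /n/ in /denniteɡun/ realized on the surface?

/n/ — word-final; rule 2 does not apply here → [n].

[n]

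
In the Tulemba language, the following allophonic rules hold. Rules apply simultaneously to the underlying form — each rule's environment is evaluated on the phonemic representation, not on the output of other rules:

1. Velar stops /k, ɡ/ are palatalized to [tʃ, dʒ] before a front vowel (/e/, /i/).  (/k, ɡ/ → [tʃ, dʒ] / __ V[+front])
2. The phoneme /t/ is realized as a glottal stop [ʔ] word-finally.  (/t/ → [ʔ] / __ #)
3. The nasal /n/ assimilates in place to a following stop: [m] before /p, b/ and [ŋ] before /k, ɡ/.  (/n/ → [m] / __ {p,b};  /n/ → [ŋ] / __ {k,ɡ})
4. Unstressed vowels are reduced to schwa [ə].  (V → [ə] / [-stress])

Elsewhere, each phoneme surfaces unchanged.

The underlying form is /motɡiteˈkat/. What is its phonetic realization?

/m/ — not in any rule's target class → [m].
Rule 4 applies to /o/ (between /m/ and /t/: in an unstressed syllable) → [ə].
/t/ (between /o/ and /ɡ/) is in the target of rule 2 but the environment (word-finally) is not met → [t].
/ɡ/ (between /t/ and /i/) occurs before a front vowel → [dʒ] by rule 1.
/i/ meets the environment for rule 4 (in an unstressed syllable) → [ə].
/t/ — between /i/ and /e/; rule 2 does not apply here → [t].
/e/ — between /t/ and /k/, in an unstressed syllable — surfaces as [ə] (rule 4).
/k/ (between /e/ and /a/): rule 1 targets it, but not before a front vowel → unchanged [k].
/a/ (between /k/ and /t/): rule 4 targets it, but not in an unstressed syllable → unchanged [a].
/t/ — word-final, word-finally — surfaces as [ʔ] (rule 2).

[mətdʒətəˈkaʔ]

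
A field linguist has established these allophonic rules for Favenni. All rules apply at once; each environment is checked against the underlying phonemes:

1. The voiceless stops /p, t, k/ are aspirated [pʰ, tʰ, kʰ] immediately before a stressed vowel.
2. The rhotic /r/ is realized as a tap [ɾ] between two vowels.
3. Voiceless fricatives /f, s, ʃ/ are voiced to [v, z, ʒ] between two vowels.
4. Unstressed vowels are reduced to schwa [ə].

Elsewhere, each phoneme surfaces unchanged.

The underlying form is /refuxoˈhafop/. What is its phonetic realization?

[rəvəxəˈhavəp]

/r/ — word-initial; rule 2 does not apply here → [r].
/e/ meets the environment for rule 4 (in an unstressed syllable) → [ə].
/f/ (between /e/ and /u/) occurs between two vowels → [v] by rule 3.
Rule 4 applies to /u/ (between /f/ and /x/: in an unstressed syllable) → [ə].
/o/ (between /x/ and /h/): in an unstressed syllable, so rule 4 applies → [ə].
/a/ (between /h/ and /f/) is in the target of rule 4 but the environment (in an unstressed syllable) is not met → [a].
/f/ (between /a/ and /o/): between two vowels, so rule 3 applies → [v].
/o/ (between /f/ and /p/) occurs in an unstressed syllable → [ə] by rule 4.
/p/ (word-final): rule 1 targets it, but not immediately before a stressed vowel → unchanged [p].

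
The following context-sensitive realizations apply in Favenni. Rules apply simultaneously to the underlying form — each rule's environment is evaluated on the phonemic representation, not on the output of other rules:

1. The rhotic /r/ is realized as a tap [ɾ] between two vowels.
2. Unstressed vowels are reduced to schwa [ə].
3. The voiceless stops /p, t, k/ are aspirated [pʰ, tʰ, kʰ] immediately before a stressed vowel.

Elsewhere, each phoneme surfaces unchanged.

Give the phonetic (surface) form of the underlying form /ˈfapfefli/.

/f/ — not in any rule's target class → [f].
/a/ (between /f/ and /p/) is in the target of rule 2 but the environment (in an unstressed syllable) is not met → [a].
/p/ (between /a/ and /f/): rule 3 targets it, but not immediately before a stressed vowel → unchanged [p].
/f/ (between /p/ and /e/): no rule targets it → [f].
/e/ (between /f/ and /f/): in an unstressed syllable, so rule 2 applies → [ə].
/f/ stays [f].
/l/ (between /f/ and /i/): no rule targets it → [l].
/i/ (word-final) occurs in an unstressed syllable → [ə] by rule 2.

[ˈfapfəflə]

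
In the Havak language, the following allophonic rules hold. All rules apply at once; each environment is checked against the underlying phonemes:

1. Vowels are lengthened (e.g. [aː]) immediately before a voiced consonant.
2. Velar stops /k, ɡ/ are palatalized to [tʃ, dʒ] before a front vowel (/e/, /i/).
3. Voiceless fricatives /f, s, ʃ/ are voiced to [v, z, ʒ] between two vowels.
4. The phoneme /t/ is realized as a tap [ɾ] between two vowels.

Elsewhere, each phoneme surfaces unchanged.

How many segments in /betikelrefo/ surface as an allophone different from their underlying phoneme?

4

Segments that undergo a rule: /t/ → [ɾ] (rule 4); /k/ → [tʃ] (rule 2); /e/ → [eː] (rule 1); /f/ → [v] (rule 3).
All other segments surface unchanged.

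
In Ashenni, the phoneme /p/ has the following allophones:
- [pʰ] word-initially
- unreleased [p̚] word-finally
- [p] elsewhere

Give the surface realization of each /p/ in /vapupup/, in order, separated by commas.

[p], [p], [p̚]

Occurrence 1 (position 3): no conditioning environment matches → elsewhere allophone [p].
Occurrence 2 (position 5): no conditioning environment matches → elsewhere allophone [p].
Occurrence 3 (position 7): word-finally → [p̚].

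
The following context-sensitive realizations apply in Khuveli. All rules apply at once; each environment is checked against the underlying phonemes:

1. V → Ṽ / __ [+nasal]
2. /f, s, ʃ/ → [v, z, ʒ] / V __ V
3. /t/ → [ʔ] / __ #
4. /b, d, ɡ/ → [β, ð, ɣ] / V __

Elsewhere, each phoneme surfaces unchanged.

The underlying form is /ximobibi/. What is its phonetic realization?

[xĩmoβiβi]

/x/ stays [x].
/i/ (between /x/ and /m/) occurs before a nasal consonant → [ĩ] by rule 1.
/m/ — not in any rule's target class → [m].
/o/ (between /m/ and /b/) is in the target of rule 1 but the environment (before a nasal consonant) is not met → [o].
/b/ (between /o/ and /i/): immediately after a vowel, so rule 4 applies → [β].
/i/ (between /b/ and /b/) fails the environment for rule 1, so it stays [i].
/b/ (between /i/ and /i/) occurs immediately after a vowel → [β] by rule 4.
/i/ (word-final): rule 1 targets it, but not before a nasal consonant → unchanged [i].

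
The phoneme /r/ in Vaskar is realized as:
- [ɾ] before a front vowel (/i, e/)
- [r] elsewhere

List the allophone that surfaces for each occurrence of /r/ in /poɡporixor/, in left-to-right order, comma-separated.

[ɾ], [r]

Occurrence 1 (position 6): before a front vowel (/i, e/) → [ɾ].
Occurrence 2 (position 10): no conditioning environment matches → elsewhere allophone [r].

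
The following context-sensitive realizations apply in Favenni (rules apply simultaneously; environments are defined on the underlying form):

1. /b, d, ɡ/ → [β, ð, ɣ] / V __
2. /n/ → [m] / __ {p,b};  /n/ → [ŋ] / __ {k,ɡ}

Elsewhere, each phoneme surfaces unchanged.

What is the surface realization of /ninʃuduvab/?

/n/ — word-initial; rule 2 does not apply here → [n].
/i/ (between /n/ and /n/): no rule targets it → [i].
/n/ (between /i/ and /ʃ/): rule 2 targets it, but not before a labial or velar stop → unchanged [n].
/ʃ/ (between /n/ and /u/) is unaffected → [ʃ].
/u/ stays [u].
/d/ meets the environment for rule 1 (immediately after a vowel) → [ð].
/u/ — not in any rule's target class → [u].
/v/ (between /u/ and /a/) is unaffected → [v].
/a/ stays [a].
/b/ (word-final) occurs immediately after a vowel → [β] by rule 1.

[ninʃuðuvaβ]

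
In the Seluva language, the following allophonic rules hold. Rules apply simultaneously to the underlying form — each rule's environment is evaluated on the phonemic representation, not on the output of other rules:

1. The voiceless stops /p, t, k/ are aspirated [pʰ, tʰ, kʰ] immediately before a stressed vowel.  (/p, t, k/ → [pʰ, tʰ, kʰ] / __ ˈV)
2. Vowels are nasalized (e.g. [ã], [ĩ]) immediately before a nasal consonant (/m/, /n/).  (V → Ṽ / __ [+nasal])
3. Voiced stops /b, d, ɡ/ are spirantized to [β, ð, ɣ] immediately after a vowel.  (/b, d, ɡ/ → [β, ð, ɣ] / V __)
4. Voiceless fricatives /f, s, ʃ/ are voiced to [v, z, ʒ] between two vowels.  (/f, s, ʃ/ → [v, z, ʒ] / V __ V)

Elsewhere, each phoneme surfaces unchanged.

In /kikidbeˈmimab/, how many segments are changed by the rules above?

4

Segments that undergo a rule: /d/ → [ð] (rule 3); /e/ → [ẽ] (rule 2); /i/ → [ĩ] (rule 2); /b/ → [β] (rule 3).
All other segments surface unchanged.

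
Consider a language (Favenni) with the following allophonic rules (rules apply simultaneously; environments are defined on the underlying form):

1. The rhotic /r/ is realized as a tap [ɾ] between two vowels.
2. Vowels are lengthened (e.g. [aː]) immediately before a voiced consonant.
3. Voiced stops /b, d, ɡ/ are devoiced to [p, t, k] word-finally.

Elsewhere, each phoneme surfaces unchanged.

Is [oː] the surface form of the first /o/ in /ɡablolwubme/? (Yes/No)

Yes

/o/ (between /l/ and /l/) occurs before a voiced consonant → [oː] by rule 2.
The actual realization is [oː], which matches [oː].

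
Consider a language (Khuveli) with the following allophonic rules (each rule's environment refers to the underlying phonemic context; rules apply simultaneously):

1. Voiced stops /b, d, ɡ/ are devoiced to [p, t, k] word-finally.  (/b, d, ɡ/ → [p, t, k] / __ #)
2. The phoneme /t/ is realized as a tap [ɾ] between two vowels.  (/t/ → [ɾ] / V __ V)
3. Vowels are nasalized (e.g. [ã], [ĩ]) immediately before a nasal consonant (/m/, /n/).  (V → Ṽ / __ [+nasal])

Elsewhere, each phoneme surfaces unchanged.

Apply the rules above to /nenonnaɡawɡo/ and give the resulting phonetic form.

/n/ (word-initial) is unaffected → [n].
Rule 3 applies to /e/ (between /n/ and /n/: before a nasal consonant) → [ẽ].
/n/ (between /e/ and /o/): no rule targets it → [n].
/o/ meets the environment for rule 3 (before a nasal consonant) → [õ].
/n/ (between /o/ and /n/): no rule targets it → [n].
/n/ (between /n/ and /a/) is unaffected → [n].
/a/ — between /n/ and /ɡ/; rule 3 does not apply here → [a].
/ɡ/ (between /a/ and /a/): rule 1 targets it, but not word-finally → unchanged [ɡ].
/a/ (between /ɡ/ and /w/) fails the environment for rule 3, so it stays [a].
/w/ (between /a/ and /ɡ/) is unaffected → [w].
/ɡ/ (between /w/ and /o/): rule 1 targets it, but not word-finally → unchanged [ɡ].
/o/ (word-final) is in the target of rule 3 but the environment (before a nasal consonant) is not met → [o].

[nẽnõnnaɡawɡo]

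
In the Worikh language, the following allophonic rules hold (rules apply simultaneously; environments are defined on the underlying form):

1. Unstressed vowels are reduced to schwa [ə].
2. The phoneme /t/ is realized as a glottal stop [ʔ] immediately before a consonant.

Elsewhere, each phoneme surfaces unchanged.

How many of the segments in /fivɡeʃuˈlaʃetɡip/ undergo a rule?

Segments that undergo a rule: /i/ → [ə] (rule 1); /e/ → [ə] (rule 1); /u/ → [ə] (rule 1); /e/ → [ə] (rule 1); /t/ → [ʔ] (rule 2); /i/ → [ə] (rule 1).
All other segments surface unchanged.

6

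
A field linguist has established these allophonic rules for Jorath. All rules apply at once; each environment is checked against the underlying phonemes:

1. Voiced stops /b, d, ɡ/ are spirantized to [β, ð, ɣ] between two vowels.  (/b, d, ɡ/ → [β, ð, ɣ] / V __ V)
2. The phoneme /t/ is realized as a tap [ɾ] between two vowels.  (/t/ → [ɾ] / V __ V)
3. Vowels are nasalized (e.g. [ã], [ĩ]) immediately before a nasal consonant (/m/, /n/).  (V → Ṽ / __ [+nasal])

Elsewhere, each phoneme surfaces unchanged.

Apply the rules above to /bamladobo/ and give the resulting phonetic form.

/b/ (word-initial): rule 1 targets it, but not between two vowels → unchanged [b].
Rule 3 applies to /a/ (between /b/ and /m/: before a nasal consonant) → [ã].
/m/ (between /a/ and /l/) is unaffected → [m].
/l/ (between /m/ and /a/) is unaffected → [l].
/a/ (between /l/ and /d/): rule 3 targets it, but not before a nasal consonant → unchanged [a].
/d/ (between /a/ and /o/) occurs between two vowels → [ð] by rule 1.
/o/ (between /d/ and /b/) fails the environment for rule 3, so it stays [o].
/b/ — between /o/ and /o/, between two vowels — surfaces as [β] (rule 1).
/o/ (word-final) fails the environment for rule 3, so it stays [o].

[bãmlaðoβo]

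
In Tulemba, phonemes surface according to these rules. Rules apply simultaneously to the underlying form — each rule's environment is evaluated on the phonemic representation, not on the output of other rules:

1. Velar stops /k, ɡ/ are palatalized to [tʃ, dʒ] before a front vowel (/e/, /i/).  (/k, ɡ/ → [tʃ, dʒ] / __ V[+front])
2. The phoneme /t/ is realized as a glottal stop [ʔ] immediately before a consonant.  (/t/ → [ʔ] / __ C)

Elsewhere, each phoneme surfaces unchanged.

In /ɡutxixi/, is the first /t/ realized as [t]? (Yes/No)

No

/t/ (between /u/ and /x/): immediately before a consonant, so rule 2 applies → [ʔ].
The actual realization is [ʔ], not [t].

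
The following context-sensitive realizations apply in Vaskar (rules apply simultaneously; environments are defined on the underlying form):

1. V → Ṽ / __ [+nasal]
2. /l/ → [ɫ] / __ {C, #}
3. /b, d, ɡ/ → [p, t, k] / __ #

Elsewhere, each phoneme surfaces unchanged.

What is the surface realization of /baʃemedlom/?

[baʃẽmedlõm]

/b/ — word-initial; rule 3 does not apply here → [b].
/a/ (between /b/ and /ʃ/) is in the target of rule 1 but the environment (before a nasal consonant) is not met → [a].
/ʃ/ — not in any rule's target class → [ʃ].
/e/ meets the environment for rule 1 (before a nasal consonant) → [ẽ].
/m/ (between /e/ and /e/): no rule targets it → [m].
/e/ (between /m/ and /d/): rule 1 targets it, but not before a nasal consonant → unchanged [e].
/d/ (between /e/ and /l/) is in the target of rule 3 but the environment (word-finally) is not met → [d].
/l/ — between /d/ and /o/; rule 2 does not apply here → [l].
Rule 1 applies to /o/ (between /l/ and /m/: before a nasal consonant) → [õ].
/m/ — not in any rule's target class → [m].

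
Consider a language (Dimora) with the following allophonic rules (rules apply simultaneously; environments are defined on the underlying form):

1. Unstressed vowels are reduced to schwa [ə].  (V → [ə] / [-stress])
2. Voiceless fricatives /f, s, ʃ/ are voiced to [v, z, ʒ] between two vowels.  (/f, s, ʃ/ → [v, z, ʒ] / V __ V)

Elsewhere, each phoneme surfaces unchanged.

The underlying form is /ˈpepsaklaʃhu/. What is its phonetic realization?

/p/ — not in any rule's target class → [p].
/e/ — between /p/ and /p/; rule 1 does not apply here → [e].
/p/ (between /e/ and /s/): no rule targets it → [p].
/s/ (between /p/ and /a/) fails the environment for rule 2, so it stays [s].
/a/ (between /s/ and /k/): in an unstressed syllable, so rule 1 applies → [ə].
/k/ stays [k].
/l/ stays [l].
/a/ (between /l/ and /ʃ/): in an unstressed syllable, so rule 1 applies → [ə].
/ʃ/ (between /a/ and /h/) is in the target of rule 2 but the environment (between two vowels) is not met → [ʃ].
/h/ stays [h].
/u/ meets the environment for rule 1 (in an unstressed syllable) → [ə].

[ˈpepsəkləʃhə]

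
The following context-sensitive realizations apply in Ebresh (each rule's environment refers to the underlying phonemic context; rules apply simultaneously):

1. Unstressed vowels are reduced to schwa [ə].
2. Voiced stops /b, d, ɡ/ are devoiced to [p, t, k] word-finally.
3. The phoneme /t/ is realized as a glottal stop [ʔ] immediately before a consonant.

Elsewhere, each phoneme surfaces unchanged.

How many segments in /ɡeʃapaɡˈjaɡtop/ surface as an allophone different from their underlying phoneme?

4

Segments that undergo a rule: /e/ → [ə] (rule 1); /a/ → [ə] (rule 1); /a/ → [ə] (rule 1); /o/ → [ə] (rule 1).
All other segments surface unchanged.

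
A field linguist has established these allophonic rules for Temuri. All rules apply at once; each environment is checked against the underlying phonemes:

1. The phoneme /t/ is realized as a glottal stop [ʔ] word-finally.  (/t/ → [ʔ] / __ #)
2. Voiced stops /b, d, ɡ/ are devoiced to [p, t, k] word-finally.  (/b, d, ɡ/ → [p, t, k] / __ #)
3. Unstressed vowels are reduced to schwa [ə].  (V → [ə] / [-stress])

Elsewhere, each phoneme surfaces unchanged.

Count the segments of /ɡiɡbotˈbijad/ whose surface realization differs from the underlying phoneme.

Segments that undergo a rule: /i/ → [ə] (rule 3); /o/ → [ə] (rule 3); /a/ → [ə] (rule 3); /d/ → [t] (rule 2).
All other segments surface unchanged.

4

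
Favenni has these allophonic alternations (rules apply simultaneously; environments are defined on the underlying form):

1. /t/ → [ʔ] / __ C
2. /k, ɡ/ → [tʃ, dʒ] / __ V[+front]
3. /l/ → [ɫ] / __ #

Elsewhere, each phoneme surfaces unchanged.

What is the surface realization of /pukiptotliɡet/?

/p/ (word-initial) is unaffected → [p].
/u/ (between /p/ and /k/) is unaffected → [u].
/k/ (between /u/ and /i/) occurs before a front vowel → [tʃ] by rule 2.
/i/ stays [i].
/p/ stays [p].
/t/ (between /p/ and /o/): rule 1 targets it, but not immediately before a consonant → unchanged [t].
/o/ (between /t/ and /t/): no rule targets it → [o].
/t/ meets the environment for rule 1 (immediately before a consonant) → [ʔ].
/l/ (between /t/ and /i/) is in the target of rule 3 but the environment (word-finally) is not met → [l].
/i/ (between /l/ and /ɡ/) is unaffected → [i].
/ɡ/ (between /i/ and /e/): before a front vowel, so rule 2 applies → [dʒ].
/e/ — not in any rule's target class → [e].
/t/ (word-final) is in the target of rule 1 but the environment (immediately before a consonant) is not met → [t].

[putʃiptoʔlidʒet]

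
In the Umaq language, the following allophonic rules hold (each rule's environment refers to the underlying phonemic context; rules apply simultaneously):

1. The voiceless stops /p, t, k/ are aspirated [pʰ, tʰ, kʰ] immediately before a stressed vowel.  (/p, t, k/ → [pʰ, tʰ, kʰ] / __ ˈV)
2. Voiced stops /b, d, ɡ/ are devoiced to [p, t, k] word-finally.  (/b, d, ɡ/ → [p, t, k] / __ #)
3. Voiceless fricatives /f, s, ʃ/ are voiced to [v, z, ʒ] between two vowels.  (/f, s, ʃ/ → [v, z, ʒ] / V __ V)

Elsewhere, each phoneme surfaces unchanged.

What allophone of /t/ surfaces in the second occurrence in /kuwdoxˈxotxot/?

/t/ — word-final; rule 1 does not apply here → [t].

[t]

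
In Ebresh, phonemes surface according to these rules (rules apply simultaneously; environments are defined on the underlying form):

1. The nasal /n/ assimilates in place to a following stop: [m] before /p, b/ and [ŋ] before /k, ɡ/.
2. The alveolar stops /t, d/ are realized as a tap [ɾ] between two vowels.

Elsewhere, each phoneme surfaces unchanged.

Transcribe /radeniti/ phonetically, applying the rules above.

/d/ (between /a/ and /e/): between two vowels, so rule 2 applies → [ɾ].
/n/ (between /e/ and /i/) is in the target of rule 1 but the environment (before a labial or velar stop) is not met → [n].
/t/ (between /i/ and /i/): between two vowels, so rule 2 applies → [ɾ].

[raɾeniɾi]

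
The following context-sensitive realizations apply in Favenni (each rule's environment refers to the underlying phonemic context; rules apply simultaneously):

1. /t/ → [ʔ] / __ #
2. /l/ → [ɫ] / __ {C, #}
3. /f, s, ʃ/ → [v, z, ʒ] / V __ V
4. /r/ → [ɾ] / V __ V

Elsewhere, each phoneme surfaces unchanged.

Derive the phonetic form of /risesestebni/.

[rizezestebni]

/r/ — word-initial; rule 4 does not apply here → [r].
/s/ (between /i/ and /e/) occurs between two vowels → [z] by rule 3.
Rule 3 applies to /s/ (between /e/ and /e/: between two vowels) → [z].
/s/ (between /e/ and /t/) fails the environment for rule 3, so it stays [s].
/t/ (between /s/ and /e/): rule 1 targets it, but not word-finally → unchanged [t].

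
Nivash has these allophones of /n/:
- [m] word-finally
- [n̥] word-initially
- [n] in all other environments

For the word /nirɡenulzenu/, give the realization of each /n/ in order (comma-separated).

[n̥], [n], [n]

Occurrence 1 (position 1): word-initially → [n̥].
Occurrence 2 (position 6): no conditioning environment matches → elsewhere allophone [n].
Occurrence 3 (position 11): no conditioning environment matches → elsewhere allophone [n].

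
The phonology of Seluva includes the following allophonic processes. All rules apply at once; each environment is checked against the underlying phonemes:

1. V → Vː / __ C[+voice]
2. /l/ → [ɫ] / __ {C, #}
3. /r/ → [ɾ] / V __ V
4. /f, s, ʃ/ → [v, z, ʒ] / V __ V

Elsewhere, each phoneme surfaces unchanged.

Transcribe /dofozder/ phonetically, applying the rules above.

[dovoːzdeːr]

/d/ stays [d].
/o/ (between /d/ and /f/) fails the environment for rule 1, so it stays [o].
/f/ (between /o/ and /o/): between two vowels, so rule 4 applies → [v].
/o/ meets the environment for rule 1 (before a voiced consonant) → [oː].
/z/ (between /o/ and /d/): no rule targets it → [z].
/d/ — not in any rule's target class → [d].
/e/ (between /d/ and /r/) occurs before a voiced consonant → [eː] by rule 1.
/r/ (word-final): rule 3 targets it, but not between two vowels → unchanged [r].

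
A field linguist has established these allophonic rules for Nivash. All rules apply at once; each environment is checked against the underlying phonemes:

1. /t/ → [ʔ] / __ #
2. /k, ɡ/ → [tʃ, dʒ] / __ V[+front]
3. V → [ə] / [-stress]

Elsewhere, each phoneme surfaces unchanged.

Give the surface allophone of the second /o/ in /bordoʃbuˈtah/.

[ə]

/o/ (between /d/ and /ʃ/) occurs in an unstressed syllable → [ə] by rule 3.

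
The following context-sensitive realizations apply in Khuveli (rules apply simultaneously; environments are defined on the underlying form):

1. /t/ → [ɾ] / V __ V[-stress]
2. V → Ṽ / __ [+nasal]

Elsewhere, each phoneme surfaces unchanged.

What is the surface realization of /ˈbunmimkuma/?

/b/ stays [b].
/u/ (between /b/ and /n/): before a nasal consonant, so rule 2 applies → [ũ].
/n/ (between /u/ and /m/) is unaffected → [n].
/m/ (between /n/ and /i/) is unaffected → [m].
/i/ (between /m/ and /m/) occurs before a nasal consonant → [ĩ] by rule 2.
/m/ (between /i/ and /k/) is unaffected → [m].
/k/ — not in any rule's target class → [k].
/u/ — between /k/ and /m/, before a nasal consonant — surfaces as [ũ] (rule 2).
/m/ (between /u/ and /a/): no rule targets it → [m].
/a/ (word-final): rule 2 targets it, but not before a nasal consonant → unchanged [a].

[ˈbũnmĩmkũma]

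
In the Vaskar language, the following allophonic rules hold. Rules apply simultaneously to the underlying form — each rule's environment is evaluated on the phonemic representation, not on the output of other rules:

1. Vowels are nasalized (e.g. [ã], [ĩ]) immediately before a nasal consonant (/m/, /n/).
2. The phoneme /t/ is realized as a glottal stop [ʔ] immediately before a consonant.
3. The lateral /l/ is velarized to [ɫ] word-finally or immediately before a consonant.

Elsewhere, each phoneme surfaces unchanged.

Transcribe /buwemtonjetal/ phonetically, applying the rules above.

[buwẽmtõnjetaɫ]

/u/ (between /b/ and /w/) is in the target of rule 1 but the environment (before a nasal consonant) is not met → [u].
/e/ (between /w/ and /m/): before a nasal consonant, so rule 1 applies → [ẽ].
/t/ — between /m/ and /o/; rule 2 does not apply here → [t].
/o/ — between /t/ and /n/, before a nasal consonant — surfaces as [õ] (rule 1).
/e/ (between /j/ and /t/) fails the environment for rule 1, so it stays [e].
/t/ (between /e/ and /a/): rule 2 targets it, but not immediately before a consonant → unchanged [t].
/a/ (between /t/ and /l/): rule 1 targets it, but not before a nasal consonant → unchanged [a].
Rule 3 applies to /l/ (word-final: word-finally or immediately before a consonant) → [ɫ].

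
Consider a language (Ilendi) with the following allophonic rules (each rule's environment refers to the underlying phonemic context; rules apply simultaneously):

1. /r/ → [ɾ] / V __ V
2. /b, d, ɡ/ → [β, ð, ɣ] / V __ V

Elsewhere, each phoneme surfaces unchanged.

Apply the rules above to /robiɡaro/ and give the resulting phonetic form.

/r/ (word-initial) is in the target of rule 1 but the environment (between two vowels) is not met → [r].
/o/ stays [o].
/b/ — between /o/ and /i/, between two vowels — surfaces as [β] (rule 2).
/i/ — not in any rule's target class → [i].
/ɡ/ meets the environment for rule 2 (between two vowels) → [ɣ].
/a/ (between /ɡ/ and /r/): no rule targets it → [a].
/r/ (between /a/ and /o/) occurs between two vowels → [ɾ] by rule 1.
/o/ stays [o].

[roβiɣaɾo]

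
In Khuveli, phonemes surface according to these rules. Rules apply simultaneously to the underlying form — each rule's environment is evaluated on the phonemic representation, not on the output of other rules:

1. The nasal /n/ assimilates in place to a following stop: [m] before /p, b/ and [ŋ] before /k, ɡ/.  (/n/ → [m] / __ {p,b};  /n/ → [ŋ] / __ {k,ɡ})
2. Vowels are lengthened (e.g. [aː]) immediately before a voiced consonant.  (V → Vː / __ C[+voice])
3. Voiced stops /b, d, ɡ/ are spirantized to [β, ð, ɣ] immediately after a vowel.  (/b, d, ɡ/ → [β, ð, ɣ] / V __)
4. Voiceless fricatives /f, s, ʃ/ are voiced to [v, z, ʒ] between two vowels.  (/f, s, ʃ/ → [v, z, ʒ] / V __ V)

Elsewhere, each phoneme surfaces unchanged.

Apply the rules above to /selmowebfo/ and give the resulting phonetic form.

/s/ (word-initial): rule 4 targets it, but not between two vowels → unchanged [s].
Rule 2 applies to /e/ (between /s/ and /l/: before a voiced consonant) → [eː].
/l/ — not in any rule's target class → [l].
/m/ — not in any rule's target class → [m].
Rule 2 applies to /o/ (between /m/ and /w/: before a voiced consonant) → [oː].
/w/ (between /o/ and /e/) is unaffected → [w].
/e/ (between /w/ and /b/): before a voiced consonant, so rule 2 applies → [eː].
/b/ meets the environment for rule 3 (immediately after a vowel) → [β].
/f/ (between /b/ and /o/) is in the target of rule 4 but the environment (between two vowels) is not met → [f].
/o/ — word-final; rule 2 does not apply here → [o].

[seːlmoːweːβfo]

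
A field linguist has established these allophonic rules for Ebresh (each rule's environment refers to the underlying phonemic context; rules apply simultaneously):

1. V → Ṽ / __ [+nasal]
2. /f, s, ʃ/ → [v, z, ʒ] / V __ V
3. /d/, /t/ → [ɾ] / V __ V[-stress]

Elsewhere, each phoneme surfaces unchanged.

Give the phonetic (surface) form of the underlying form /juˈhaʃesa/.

/j/ — not in any rule's target class → [j].
/u/ (between /j/ and /h/): rule 1 targets it, but not before a nasal consonant → unchanged [u].
/h/ (between /u/ and /a/) is unaffected → [h].
/a/ (between /h/ and /ʃ/) is in the target of rule 1 but the environment (before a nasal consonant) is not met → [a].
/ʃ/ meets the environment for rule 2 (between two vowels) → [ʒ].
/e/ (between /ʃ/ and /s/) is in the target of rule 1 but the environment (before a nasal consonant) is not met → [e].
/s/ (between /e/ and /a/): between two vowels, so rule 2 applies → [z].
/a/ — word-final; rule 1 does not apply here → [a].

[juˈhaʒeza]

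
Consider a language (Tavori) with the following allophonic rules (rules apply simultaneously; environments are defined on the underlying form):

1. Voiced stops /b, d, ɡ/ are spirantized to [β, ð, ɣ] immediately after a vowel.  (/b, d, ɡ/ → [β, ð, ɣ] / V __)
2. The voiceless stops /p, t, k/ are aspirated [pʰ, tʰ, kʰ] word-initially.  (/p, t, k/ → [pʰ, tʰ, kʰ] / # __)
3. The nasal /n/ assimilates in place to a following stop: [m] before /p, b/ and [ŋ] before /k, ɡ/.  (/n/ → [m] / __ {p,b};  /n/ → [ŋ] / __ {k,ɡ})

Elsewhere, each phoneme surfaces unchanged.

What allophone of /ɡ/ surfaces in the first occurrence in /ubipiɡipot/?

Rule 1 applies to /ɡ/ (between /i/ and /i/: immediately after a vowel) → [ɣ].

[ɣ]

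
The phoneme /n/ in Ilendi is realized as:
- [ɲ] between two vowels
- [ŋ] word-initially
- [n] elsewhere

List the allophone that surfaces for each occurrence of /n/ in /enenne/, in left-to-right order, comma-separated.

[ɲ], [n], [n]

Occurrence 1 (position 2): between two vowels → [ɲ].
Occurrence 2 (position 4): no conditioning environment matches → elsewhere allophone [n].
Occurrence 3 (position 5): no conditioning environment matches → elsewhere allophone [n].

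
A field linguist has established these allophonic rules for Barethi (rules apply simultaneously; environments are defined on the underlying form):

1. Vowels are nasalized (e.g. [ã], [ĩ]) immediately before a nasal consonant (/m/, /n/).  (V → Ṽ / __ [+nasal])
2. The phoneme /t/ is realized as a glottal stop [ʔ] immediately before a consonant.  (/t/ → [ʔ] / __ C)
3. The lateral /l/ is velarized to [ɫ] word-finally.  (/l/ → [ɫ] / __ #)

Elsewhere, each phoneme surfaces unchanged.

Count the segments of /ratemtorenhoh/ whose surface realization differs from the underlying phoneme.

Segments that undergo a rule: /e/ → [ẽ] (rule 1); /e/ → [ẽ] (rule 1).
All other segments surface unchanged.

2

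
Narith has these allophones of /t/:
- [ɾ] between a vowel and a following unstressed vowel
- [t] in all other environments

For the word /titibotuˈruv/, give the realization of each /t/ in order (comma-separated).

[t], [ɾ], [ɾ]

Occurrence 1 (position 1): no conditioning environment matches → elsewhere allophone [t].
Occurrence 2 (position 3): between a vowel and a following unstressed vowel → [ɾ].
Occurrence 3 (position 7): between a vowel and a following unstressed vowel → [ɾ].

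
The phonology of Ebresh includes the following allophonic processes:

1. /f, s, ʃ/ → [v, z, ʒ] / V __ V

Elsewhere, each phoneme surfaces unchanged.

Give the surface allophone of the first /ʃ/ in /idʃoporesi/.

[ʃ]

/ʃ/ (between /d/ and /o/) is in the target of rule 1 but the environment (between two vowels) is not met → [ʃ].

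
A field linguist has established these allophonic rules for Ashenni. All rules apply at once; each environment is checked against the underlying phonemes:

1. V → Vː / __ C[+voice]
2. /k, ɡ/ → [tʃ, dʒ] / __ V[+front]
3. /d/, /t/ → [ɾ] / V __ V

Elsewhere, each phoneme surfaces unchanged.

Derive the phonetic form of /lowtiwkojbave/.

/l/ (word-initial): no rule targets it → [l].
Rule 1 applies to /o/ (between /l/ and /w/: before a voiced consonant) → [oː].
/w/ — not in any rule's target class → [w].
/t/ (between /w/ and /i/) fails the environment for rule 3, so it stays [t].
/i/ (between /t/ and /w/): before a voiced consonant, so rule 1 applies → [iː].
/w/ (between /i/ and /k/) is unaffected → [w].
/k/ (between /w/ and /o/) fails the environment for rule 2, so it stays [k].
/o/ — between /k/ and /j/, before a voiced consonant — surfaces as [oː] (rule 1).
/j/ — not in any rule's target class → [j].
/b/ — not in any rule's target class → [b].
/a/ meets the environment for rule 1 (before a voiced consonant) → [aː].
/v/ stays [v].
/e/ (word-final) fails the environment for rule 1, so it stays [e].

[loːwtiːwkoːjbaːve]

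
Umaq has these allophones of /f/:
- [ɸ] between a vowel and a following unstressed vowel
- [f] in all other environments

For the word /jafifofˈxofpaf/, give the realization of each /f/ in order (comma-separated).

[ɸ], [ɸ], [f], [f], [f]

Occurrence 1 (position 3): between a vowel and a following unstressed vowel → [ɸ].
Occurrence 2 (position 5): between a vowel and a following unstressed vowel → [ɸ].
Occurrence 3 (position 7): no conditioning environment matches → elsewhere allophone [f].
Occurrence 4 (position 10): no conditioning environment matches → elsewhere allophone [f].
Occurrence 5 (position 13): no conditioning environment matches → elsewhere allophone [f].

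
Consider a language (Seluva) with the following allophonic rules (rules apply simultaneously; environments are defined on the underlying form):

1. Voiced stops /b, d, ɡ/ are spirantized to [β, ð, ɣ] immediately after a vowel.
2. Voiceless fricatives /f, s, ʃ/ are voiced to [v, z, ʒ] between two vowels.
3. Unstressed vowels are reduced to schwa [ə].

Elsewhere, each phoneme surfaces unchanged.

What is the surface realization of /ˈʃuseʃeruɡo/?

/ʃ/ (word-initial) is in the target of rule 2 but the environment (between two vowels) is not met → [ʃ].
/u/ — between /ʃ/ and /s/; rule 3 does not apply here → [u].
/s/ — between /u/ and /e/, between two vowels — surfaces as [z] (rule 2).
/e/ (between /s/ and /ʃ/): in an unstressed syllable, so rule 3 applies → [ə].
Rule 2 applies to /ʃ/ (between /e/ and /e/: between two vowels) → [ʒ].
Rule 3 applies to /e/ (between /ʃ/ and /r/: in an unstressed syllable) → [ə].
/r/ (between /e/ and /u/): no rule targets it → [r].
/u/ (between /r/ and /ɡ/): in an unstressed syllable, so rule 3 applies → [ə].
Rule 1 applies to /ɡ/ (between /u/ and /o/: immediately after a vowel) → [ɣ].
Rule 3 applies to /o/ (word-final: in an unstressed syllable) → [ə].

[ˈʃuzəʒərəɣə]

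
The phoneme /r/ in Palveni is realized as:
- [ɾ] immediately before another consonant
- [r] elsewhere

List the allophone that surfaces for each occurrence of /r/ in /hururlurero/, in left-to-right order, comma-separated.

Occurrence 1 (position 3): no conditioning environment matches → elsewhere allophone [r].
Occurrence 2 (position 5): immediately before another consonant → [ɾ].
Occurrence 3 (position 8): no conditioning environment matches → elsewhere allophone [r].
Occurrence 4 (position 10): no conditioning environment matches → elsewhere allophone [r].

[r], [ɾ], [r], [r]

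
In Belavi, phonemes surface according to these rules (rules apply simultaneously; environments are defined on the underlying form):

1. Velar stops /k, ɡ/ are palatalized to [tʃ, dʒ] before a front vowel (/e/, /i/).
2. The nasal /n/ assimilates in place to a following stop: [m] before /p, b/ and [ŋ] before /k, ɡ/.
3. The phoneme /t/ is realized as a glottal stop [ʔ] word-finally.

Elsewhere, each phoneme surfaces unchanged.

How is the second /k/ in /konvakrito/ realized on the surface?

/k/ (between /a/ and /r/) fails the environment for rule 1, so it stays [k].

[k]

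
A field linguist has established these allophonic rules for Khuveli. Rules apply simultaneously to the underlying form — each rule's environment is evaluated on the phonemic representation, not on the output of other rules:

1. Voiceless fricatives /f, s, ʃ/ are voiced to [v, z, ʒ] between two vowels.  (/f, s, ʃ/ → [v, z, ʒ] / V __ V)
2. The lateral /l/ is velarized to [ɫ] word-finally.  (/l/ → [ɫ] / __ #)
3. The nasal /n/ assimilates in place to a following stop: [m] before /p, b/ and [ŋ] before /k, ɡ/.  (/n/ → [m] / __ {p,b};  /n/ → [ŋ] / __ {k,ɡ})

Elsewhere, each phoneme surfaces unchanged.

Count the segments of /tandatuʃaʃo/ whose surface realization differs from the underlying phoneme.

Segments that undergo a rule: /ʃ/ → [ʒ] (rule 1); /ʃ/ → [ʒ] (rule 1).
All other segments surface unchanged.

2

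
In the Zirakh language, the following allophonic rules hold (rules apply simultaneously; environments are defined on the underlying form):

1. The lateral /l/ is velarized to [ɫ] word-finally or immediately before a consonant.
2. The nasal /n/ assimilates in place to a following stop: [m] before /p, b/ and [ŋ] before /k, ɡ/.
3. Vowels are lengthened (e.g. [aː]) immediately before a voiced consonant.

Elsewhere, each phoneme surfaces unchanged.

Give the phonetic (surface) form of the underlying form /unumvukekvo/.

Rule 3 applies to /u/ (word-initial: before a voiced consonant) → [uː].
/n/ (between /u/ and /u/): rule 2 targets it, but not before a labial or velar stop → unchanged [n].
Rule 3 applies to /u/ (between /n/ and /m/: before a voiced consonant) → [uː].
/m/ stays [m].
/v/ — not in any rule's target class → [v].
/u/ (between /v/ and /k/) is in the target of rule 3 but the environment (before a voiced consonant) is not met → [u].
/k/ — not in any rule's target class → [k].
/e/ — between /k/ and /k/; rule 3 does not apply here → [e].
/k/ (between /e/ and /v/): no rule targets it → [k].
/v/ — not in any rule's target class → [v].
/o/ — word-final; rule 3 does not apply here → [o].

[uːnuːmvukekvo]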